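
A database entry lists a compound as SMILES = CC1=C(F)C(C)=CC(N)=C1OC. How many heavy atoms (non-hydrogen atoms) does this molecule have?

Every atom symbol written in the SMILES (organic subset) is one heavy atom; implicit H are not written.
Heavy atoms by element → C:9, F:1, N:1, O:1.
Total: 12.

12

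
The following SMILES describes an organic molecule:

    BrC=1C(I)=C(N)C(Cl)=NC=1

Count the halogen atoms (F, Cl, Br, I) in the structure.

3

Halogen atoms appear at heavy-atom positions 1, 4, 8 (1×Br, 1×Cl, 1×I).
Other groups present: 1 primary amine.
Halogen count: 3.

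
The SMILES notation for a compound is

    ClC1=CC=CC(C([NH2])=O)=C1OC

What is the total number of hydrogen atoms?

8

Walk through each heavy atom and fill implicit hydrogens from standard valence (C 4, N 3, O 2, S 2, halogen 1):
  atom 1: Cl (halogen, monovalent) → 0 H
  atom 2: C, bond orders sum to 4 (valence 4) → 0 H
  atom 3: C, bond orders sum to 3 (valence 4) → 1 H
  atom 4: C, bond orders sum to 3 (valence 4) → 1 H
  atom 5: C, bond orders sum to 3 (valence 4) → 1 H
  atom 6: C, bond orders sum to 4 (valence 4) → 0 H
  atom 7: C, bond orders sum to 4 (valence 4) → 0 H
  atom 8: N with explicit H count 2
  atom 9: O, bond orders sum to 2 (valence 2) → 0 H
  atom 10: C, bond orders sum to 4 (valence 4) → 0 H
  atom 11: O, bond orders sum to 2 (valence 2) → 0 H
  atom 12: C, bond orders sum to 1 (valence 4) → 3 H
Total hydrogens: 8.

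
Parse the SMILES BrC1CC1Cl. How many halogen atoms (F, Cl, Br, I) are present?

2

Halogen atoms appear at heavy-atom positions 1, 5 (1×Br, 1×Cl).
Halogen count: 2.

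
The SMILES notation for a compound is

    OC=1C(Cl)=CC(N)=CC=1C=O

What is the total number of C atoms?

7

Count every carbon token in the SMILES (each C, including those in ring-closure positions and inside branches).
Carbon count: 7.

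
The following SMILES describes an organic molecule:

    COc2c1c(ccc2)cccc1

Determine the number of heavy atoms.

Every atom symbol written in the SMILES (organic subset) is one heavy atom; implicit H are not written.
Heavy atoms by element → C:11, O:1.
Total: 12.

12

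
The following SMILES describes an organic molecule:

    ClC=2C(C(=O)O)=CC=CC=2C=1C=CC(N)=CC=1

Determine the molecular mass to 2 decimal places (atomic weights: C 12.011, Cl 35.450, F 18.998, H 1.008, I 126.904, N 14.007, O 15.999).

First, the molecular formula is C13H10ClNO2 (counting implicit H from valence).
  C: 13 × 12.011 = 156.143
  Cl: 1 × 35.450 = 35.450
  H: 10 × 1.008 = 10.080
  N: 1 × 14.007 = 14.007
  O: 2 × 15.999 = 31.998
Sum: 13×12.011 + 1×35.450 + 10×1.008 + 1×14.007 + 2×15.999 = 247.678 → 247.68 g/mol.

247.68 g/mol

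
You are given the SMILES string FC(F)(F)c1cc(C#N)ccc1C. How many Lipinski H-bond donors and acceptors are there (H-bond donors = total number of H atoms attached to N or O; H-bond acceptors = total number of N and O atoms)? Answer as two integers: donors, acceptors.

0, 1

Donors: find every N or O and count the H atoms it carries.
  atom 9 (N): bond orders sum to 3 → 0 H
Lipinski HBD = 0.
Acceptors: N atoms = 1, O atoms = 0 → HBA = 1.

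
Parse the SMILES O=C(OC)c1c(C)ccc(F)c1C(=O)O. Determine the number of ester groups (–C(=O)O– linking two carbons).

1

The ester motif appears at heavy-atom position 2 in the SMILES.
Other groups present: 1 carboxylic acid.
Ester count: 1.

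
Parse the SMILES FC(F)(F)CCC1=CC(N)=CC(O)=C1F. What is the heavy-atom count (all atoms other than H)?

15

Every atom symbol written in the SMILES (organic subset) is one heavy atom; implicit H are not written.
Heavy atoms by element → C:9, F:4, N:1, O:1.
Total: 15.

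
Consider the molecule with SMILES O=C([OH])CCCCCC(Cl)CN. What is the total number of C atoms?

Count every carbon token in the SMILES (each C, including those in ring-closure positions and inside branches).
Carbon count: 8.

8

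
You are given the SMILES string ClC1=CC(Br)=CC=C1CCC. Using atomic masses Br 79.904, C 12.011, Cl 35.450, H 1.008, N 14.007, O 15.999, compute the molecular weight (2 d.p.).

233.53 g/mol

First, the molecular formula is C9H10BrCl (counting implicit H from valence).
  Br: 1 × 79.904 = 79.904
  C: 9 × 12.011 = 108.099
  Cl: 1 × 35.450 = 35.450
  H: 10 × 1.008 = 10.080
Sum: 1×79.904 + 9×12.011 + 1×35.450 + 10×1.008 = 233.533 → 233.53 g/mol.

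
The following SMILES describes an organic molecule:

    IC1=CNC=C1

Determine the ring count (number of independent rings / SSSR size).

1

In SMILES, each pair of matching ring-closure digits denotes one ring-closing bond; the number of such bonds equals the number of independent rings.
Ring-closure bonds here: 1.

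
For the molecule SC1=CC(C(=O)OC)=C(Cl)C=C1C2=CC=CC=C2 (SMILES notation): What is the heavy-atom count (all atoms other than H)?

Every atom symbol written in the SMILES (organic subset) is one heavy atom; implicit H are not written.
Heavy atoms by element → C:14, Cl:1, O:2, S:1.
Total: 18.

18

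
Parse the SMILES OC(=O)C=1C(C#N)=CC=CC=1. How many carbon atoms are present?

Count every carbon token in the SMILES (each C, including those in ring-closure positions and inside branches).
Carbon count: 8.

8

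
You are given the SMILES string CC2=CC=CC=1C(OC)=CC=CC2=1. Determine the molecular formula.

Walk through each heavy atom and fill implicit hydrogens from standard valence (C 4, N 3, O 2, S 2, halogen 1):
  atom 1: C, bond orders sum to 1 (valence 4) → 3 H
  atom 2: C, bond orders sum to 4 (valence 4) → 0 H
  atom 3: C, bond orders sum to 3 (valence 4) → 1 H
  atom 4: C, bond orders sum to 3 (valence 4) → 1 H
  atom 5: C, bond orders sum to 3 (valence 4) → 1 H
  atom 6: C, bond orders sum to 4 (valence 4) → 0 H
  atom 7: C, bond orders sum to 4 (valence 4) → 0 H
  atom 8: O, bond orders sum to 2 (valence 2) → 0 H
  atom 9: C, bond orders sum to 1 (valence 4) → 3 H
  atom 10: C, bond orders sum to 3 (valence 4) → 1 H
  atom 11: C, bond orders sum to 3 (valence 4) → 1 H
  atom 12: C, bond orders sum to 3 (valence 4) → 1 H
  atom 13: C, bond orders sum to 4 (valence 4) → 0 H
Totals → C:12, H:12, O:1.
In Hill order: C12H12O.

C12H12O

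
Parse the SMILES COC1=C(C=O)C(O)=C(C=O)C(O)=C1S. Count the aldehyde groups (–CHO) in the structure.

The aldehyde motif appears at heavy-atom positions 5, 10 in the SMILES.
Other groups present: 1 ether, 2 hydroxyl, 1 thiol.
Aldehyde count: 2.

2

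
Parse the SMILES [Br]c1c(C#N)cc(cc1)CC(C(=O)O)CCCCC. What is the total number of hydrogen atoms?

Walk through each heavy atom and fill implicit hydrogens from standard valence (C 4, N 3, O 2, S 2, halogen 1); for lowercase aromatic atoms, an aromatic c carries 1 H when it has two neighbours and 0 H with three, and aromatic n carries 0 H:
  atom 1: Br with explicit H count 0
  atom 2: aromatic c, 3 neighbours → 0 H
  atom 3: aromatic c, 3 neighbours → 0 H
  atom 4: C, bond orders sum to 4 (valence 4) → 0 H
  atom 5: N, bond orders sum to 3 (valence 3) → 0 H
  atom 6: aromatic c, 2 neighbours → 1 H
  atom 7: aromatic c, 3 neighbours → 0 H
  atom 8: aromatic c, 2 neighbours → 1 H
  atom 9: aromatic c, 2 neighbours → 1 H
  atom 10: C, bond orders sum to 2 (valence 4) → 2 H
  atom 11: C, bond orders sum to 3 (valence 4) → 1 H
  atom 12: C, bond orders sum to 4 (valence 4) → 0 H
  atom 13: O, bond orders sum to 2 (valence 2) → 0 H
  atom 14: O, bond orders sum to 1 (valence 2) → 1 H
  atom 15: C, bond orders sum to 2 (valence 4) → 2 H
  atom 16: C, bond orders sum to 2 (valence 4) → 2 H
  atom 17: C, bond orders sum to 2 (valence 4) → 2 H
  atom 18: C, bond orders sum to 2 (valence 4) → 2 H
  atom 19: C, bond orders sum to 1 (valence 4) → 3 H
Total hydrogens: 18.

18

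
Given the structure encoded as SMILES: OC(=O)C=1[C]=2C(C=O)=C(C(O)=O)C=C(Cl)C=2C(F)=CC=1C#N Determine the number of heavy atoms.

22

Every atom symbol written in the SMILES (organic subset) is one heavy atom; implicit H are not written.
Heavy atoms by element → C:14, Cl:1, F:1, N:1, O:5.
Total: 22.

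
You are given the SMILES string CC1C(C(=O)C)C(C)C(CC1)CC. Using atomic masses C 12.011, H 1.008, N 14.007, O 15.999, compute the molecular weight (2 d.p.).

First, the molecular formula is C12H22O (counting implicit H from valence).
  C: 12 × 12.011 = 144.132
  H: 22 × 1.008 = 22.176
  O: 1 × 15.999 = 15.999
Sum: 12×12.011 + 22×1.008 + 1×15.999 = 182.307 → 182.31 g/mol.

182.31 g/mol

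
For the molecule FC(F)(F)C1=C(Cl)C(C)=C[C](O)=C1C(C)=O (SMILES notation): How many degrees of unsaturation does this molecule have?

5

Molecular formula: C10H8ClF3O2.
DoU = (2C + 2 + N − H − X) / 2, where X is the halogen count and O/S are ignored.
    = (2·10 + 2 + 0 − 8 − 4) / 2 = 10 / 2 = 5.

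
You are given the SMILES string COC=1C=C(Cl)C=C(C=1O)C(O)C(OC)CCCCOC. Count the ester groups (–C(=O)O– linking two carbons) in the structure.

0

Scan the SMILES for the ester motif — none present.
Groups that are present: 3 ether, 2 hydroxyl.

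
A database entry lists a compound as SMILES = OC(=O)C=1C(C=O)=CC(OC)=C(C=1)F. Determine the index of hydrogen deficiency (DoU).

6

Molecular formula: C9H7FO4.
DoU = (2C + 2 + N − H − X) / 2, where X is the halogen count and O/S are ignored.
    = (2·9 + 2 + 0 − 7 − 1) / 2 = 12 / 2 = 6.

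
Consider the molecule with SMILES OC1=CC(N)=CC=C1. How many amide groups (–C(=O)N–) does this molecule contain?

0

Scan the SMILES for the amide motif — none present.
Groups that are present: 1 hydroxyl, 1 primary amine.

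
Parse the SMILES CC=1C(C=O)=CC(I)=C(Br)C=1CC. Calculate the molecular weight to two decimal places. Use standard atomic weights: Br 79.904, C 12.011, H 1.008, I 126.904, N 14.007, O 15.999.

353.00 g/mol

First, the molecular formula is C10H10BrIO (counting implicit H from valence).
  Br: 1 × 79.904 = 79.904
  C: 10 × 12.011 = 120.110
  H: 10 × 1.008 = 10.080
  I: 1 × 126.904 = 126.904
  O: 1 × 15.999 = 15.999
Sum: 1×79.904 + 10×12.011 + 10×1.008 + 1×126.904 + 1×15.999 = 352.997 → 353.00 g/mol.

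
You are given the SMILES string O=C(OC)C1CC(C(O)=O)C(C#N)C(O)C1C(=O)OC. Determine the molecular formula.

C12H15NO7

Walk through each heavy atom and fill implicit hydrogens from standard valence (C 4, N 3, O 2, S 2, halogen 1):
  atom 1: O, bond orders sum to 2 (valence 2) → 0 H
  atom 2: C, bond orders sum to 4 (valence 4) → 0 H
  atom 3: O, bond orders sum to 2 (valence 2) → 0 H
  atom 4: C, bond orders sum to 1 (valence 4) → 3 H
  atom 5: C, bond orders sum to 3 (valence 4) → 1 H
  atom 6: C, bond orders sum to 2 (valence 4) → 2 H
  atom 7: C, bond orders sum to 3 (valence 4) → 1 H
  atom 8: C, bond orders sum to 4 (valence 4) → 0 H
  atom 9: O, bond orders sum to 1 (valence 2) → 1 H
  atom 10: O, bond orders sum to 2 (valence 2) → 0 H
  atom 11: C, bond orders sum to 3 (valence 4) → 1 H
  atom 12: C, bond orders sum to 4 (valence 4) → 0 H
  atom 13: N, bond orders sum to 3 (valence 3) → 0 H
  atom 14: C, bond orders sum to 3 (valence 4) → 1 H
  atom 15: O, bond orders sum to 1 (valence 2) → 1 H
  atom 16: C, bond orders sum to 3 (valence 4) → 1 H
  atom 17: C, bond orders sum to 4 (valence 4) → 0 H
  atom 18: O, bond orders sum to 2 (valence 2) → 0 H
  atom 19: O, bond orders sum to 2 (valence 2) → 0 H
  atom 20: C, bond orders sum to 1 (valence 4) → 3 H
Totals → C:12, H:15, N:1, O:7.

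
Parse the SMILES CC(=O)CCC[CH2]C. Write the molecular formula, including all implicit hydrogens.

C7H14O

Walk through each heavy atom and fill implicit hydrogens from standard valence (C 4, N 3, O 2, S 2, halogen 1):
  atom 1: C, bond orders sum to 1 (valence 4) → 3 H
  atom 2: C, bond orders sum to 4 (valence 4) → 0 H
  atom 3: O, bond orders sum to 2 (valence 2) → 0 H
  atom 4: C, bond orders sum to 2 (valence 4) → 2 H
  atom 5: C, bond orders sum to 2 (valence 4) → 2 H
  atom 6: C, bond orders sum to 2 (valence 4) → 2 H
  atom 7: C with explicit H count 2
  atom 8: C, bond orders sum to 1 (valence 4) → 3 H
Totals → C:7, H:14, O:1.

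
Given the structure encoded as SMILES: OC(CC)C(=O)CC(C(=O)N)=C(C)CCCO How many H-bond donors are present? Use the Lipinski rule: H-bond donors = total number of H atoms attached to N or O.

Donors: find every N or O and count the H atoms it carries.
  atom 1 (O): bond orders sum to 1 → 1 H
  atom 6 (O): bond orders sum to 2 → 0 H
  atom 10 (O): bond orders sum to 2 → 0 H
  atom 11 (N): bond orders sum to 1 → 2 H
  atom 17 (O): bond orders sum to 1 → 1 H
Lipinski HBD = 4.

4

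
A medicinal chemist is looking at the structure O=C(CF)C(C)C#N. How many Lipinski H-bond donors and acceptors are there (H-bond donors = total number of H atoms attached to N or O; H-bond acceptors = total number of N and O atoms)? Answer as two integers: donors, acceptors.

0, 2

Donors: find every N or O and count the H atoms it carries.
  atom 1 (O): bond orders sum to 2 → 0 H
  atom 8 (N): bond orders sum to 3 → 0 H
Lipinski HBD = 0.
Acceptors: N atoms = 1, O atoms = 1 → HBA = 2.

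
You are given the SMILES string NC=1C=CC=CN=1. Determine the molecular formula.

C5H6N2

Walk through each heavy atom and fill implicit hydrogens from standard valence (C 4, N 3, O 2, S 2, halogen 1):
  atom 1: N, bond orders sum to 1 (valence 3) → 2 H
  atom 2: C, bond orders sum to 4 (valence 4) → 0 H
  atom 3: C, bond orders sum to 3 (valence 4) → 1 H
  atom 4: C, bond orders sum to 3 (valence 4) → 1 H
  atom 5: C, bond orders sum to 3 (valence 4) → 1 H
  atom 6: C, bond orders sum to 3 (valence 4) → 1 H
  atom 7: N, bond orders sum to 3 (valence 3) → 0 H
Totals → C:5, H:6, N:2.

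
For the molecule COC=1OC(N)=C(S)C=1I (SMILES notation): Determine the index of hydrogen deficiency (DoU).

Molecular formula: C5H6INO2S.
DoU = (2C + 2 + N − H − X) / 2, where X is the halogen count and O/S are ignored.
    = (2·5 + 2 + 1 − 6 − 1) / 2 = 6 / 2 = 3.

3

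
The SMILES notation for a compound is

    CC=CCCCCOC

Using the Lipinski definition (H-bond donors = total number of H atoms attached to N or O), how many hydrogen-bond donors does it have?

0

Donors: find every N or O and count the H atoms it carries.
  atom 8 (O): bond orders sum to 2 → 0 H
Lipinski HBD = 0.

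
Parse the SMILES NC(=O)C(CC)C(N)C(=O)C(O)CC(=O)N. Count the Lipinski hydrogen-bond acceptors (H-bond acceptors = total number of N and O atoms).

7

N atoms: 3; O atoms: 4.
Lipinski HBA = 3 + 4 = 7.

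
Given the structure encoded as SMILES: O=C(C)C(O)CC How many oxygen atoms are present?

2

Scan the SMILES for O atoms (remember two-letter symbols like Cl and Br are single atoms).
Oxygen count: 2.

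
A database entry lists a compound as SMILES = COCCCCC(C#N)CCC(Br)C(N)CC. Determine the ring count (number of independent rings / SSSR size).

0

In SMILES, each pair of matching ring-closure digits denotes one ring-closing bond; the number of such bonds equals the number of independent rings.
Ring-closure bonds here: 0.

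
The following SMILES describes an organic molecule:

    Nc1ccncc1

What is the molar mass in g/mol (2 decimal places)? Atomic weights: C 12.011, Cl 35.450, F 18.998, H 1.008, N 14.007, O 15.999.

First, the molecular formula is C5H6N2 (counting implicit H from valence).
  C: 5 × 12.011 = 60.055
  H: 6 × 1.008 = 6.048
  N: 2 × 14.007 = 28.014
Sum: 5×12.011 + 6×1.008 + 2×14.007 = 94.117 → 94.12 g/mol.

94.12 g/mol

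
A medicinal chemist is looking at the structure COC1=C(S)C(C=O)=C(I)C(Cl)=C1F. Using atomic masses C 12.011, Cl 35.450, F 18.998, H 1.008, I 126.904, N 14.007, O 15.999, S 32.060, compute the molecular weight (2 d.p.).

346.54 g/mol

First, the molecular formula is C8H5ClFIO2S (counting implicit H from valence).
  C: 8 × 12.011 = 96.088
  Cl: 1 × 35.450 = 35.450
  F: 1 × 18.998 = 18.998
  H: 5 × 1.008 = 5.040
  I: 1 × 126.904 = 126.904
  O: 2 × 15.999 = 31.998
  S: 1 × 32.060 = 32.060
Sum: 8×12.011 + 1×35.450 + 1×18.998 + 5×1.008 + 1×126.904 + 2×15.999 + 1×32.060 = 346.538 → 346.54 g/mol.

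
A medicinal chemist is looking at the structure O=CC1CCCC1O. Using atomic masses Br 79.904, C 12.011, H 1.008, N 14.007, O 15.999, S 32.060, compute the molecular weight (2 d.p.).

114.14 g/mol

First, the molecular formula is C6H10O2 (counting implicit H from valence).
  C: 6 × 12.011 = 72.066
  H: 10 × 1.008 = 10.080
  O: 2 × 15.999 = 31.998
Sum: 6×12.011 + 10×1.008 + 2×15.999 = 114.144 → 114.14 g/mol.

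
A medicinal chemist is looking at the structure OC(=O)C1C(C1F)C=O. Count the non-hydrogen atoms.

Every atom symbol written in the SMILES (organic subset) is one heavy atom; implicit H are not written.
Heavy atoms by element → C:5, F:1, O:3.
Total: 9.

9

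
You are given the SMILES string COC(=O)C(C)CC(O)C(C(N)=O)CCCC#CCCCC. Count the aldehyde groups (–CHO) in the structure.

0

Scan the SMILES for the aldehyde motif — none present.
Groups that are present: 1 alkyne, 1 amide, 1 ester, 1 hydroxyl.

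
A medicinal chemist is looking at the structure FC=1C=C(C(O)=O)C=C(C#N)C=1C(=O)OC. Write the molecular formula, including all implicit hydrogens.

C10H6FNO4

Walk through each heavy atom and fill implicit hydrogens from standard valence (C 4, N 3, O 2, S 2, halogen 1):
  atom 1: F (halogen, monovalent) → 0 H
  atom 2: C, bond orders sum to 4 (valence 4) → 0 H
  atom 3: C, bond orders sum to 3 (valence 4) → 1 H
  atom 4: C, bond orders sum to 4 (valence 4) → 0 H
  atom 5: C, bond orders sum to 4 (valence 4) → 0 H
  atom 6: O, bond orders sum to 1 (valence 2) → 1 H
  atom 7: O, bond orders sum to 2 (valence 2) → 0 H
  atom 8: C, bond orders sum to 3 (valence 4) → 1 H
  atom 9: C, bond orders sum to 4 (valence 4) → 0 H
  atom 10: C, bond orders sum to 4 (valence 4) → 0 H
  atom 11: N, bond orders sum to 3 (valence 3) → 0 H
  atom 12: C, bond orders sum to 4 (valence 4) → 0 H
  atom 13: C, bond orders sum to 4 (valence 4) → 0 H
  atom 14: O, bond orders sum to 2 (valence 2) → 0 H
  atom 15: O, bond orders sum to 2 (valence 2) → 0 H
  atom 16: C, bond orders sum to 1 (valence 4) → 3 H
Totals → C:10, H:6, F:1, N:1, O:4.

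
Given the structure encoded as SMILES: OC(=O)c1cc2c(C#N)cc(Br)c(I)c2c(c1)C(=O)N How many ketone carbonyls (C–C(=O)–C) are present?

0

Scan the SMILES for the ketone motif — none present.
Groups that are present: 1 amide, 1 carboxylic acid, 1 nitrile.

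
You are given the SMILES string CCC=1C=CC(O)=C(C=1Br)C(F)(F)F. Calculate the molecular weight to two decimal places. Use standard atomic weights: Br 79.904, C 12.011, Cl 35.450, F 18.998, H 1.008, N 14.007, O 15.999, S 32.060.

First, the molecular formula is C9H8BrF3O (counting implicit H from valence).
  Br: 1 × 79.904 = 79.904
  C: 9 × 12.011 = 108.099
  F: 3 × 18.998 = 56.994
  H: 8 × 1.008 = 8.064
  O: 1 × 15.999 = 15.999
Sum: 1×79.904 + 9×12.011 + 3×18.998 + 8×1.008 + 1×15.999 = 269.060 → 269.06 g/mol.

269.06 g/mol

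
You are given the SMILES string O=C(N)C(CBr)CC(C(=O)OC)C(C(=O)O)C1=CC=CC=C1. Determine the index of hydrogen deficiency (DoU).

7

Degree of unsaturation = (number of rings) + (number of π bonds).
Ring closures in the SMILES: 1.
π bonds: 6 double bonds (each 1 DoU) → 6 DoU from unsaturation.
Total DoU = 1 + 6 = 7.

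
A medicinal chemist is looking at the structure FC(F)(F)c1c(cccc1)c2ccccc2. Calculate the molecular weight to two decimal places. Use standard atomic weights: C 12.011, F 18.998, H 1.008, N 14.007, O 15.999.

First, the molecular formula is C13H9F3 (counting implicit H from valence).
  C: 13 × 12.011 = 156.143
  F: 3 × 18.998 = 56.994
  H: 9 × 1.008 = 9.072
Sum: 13×12.011 + 3×18.998 + 9×1.008 = 222.209 → 222.21 g/mol.

222.21 g/mol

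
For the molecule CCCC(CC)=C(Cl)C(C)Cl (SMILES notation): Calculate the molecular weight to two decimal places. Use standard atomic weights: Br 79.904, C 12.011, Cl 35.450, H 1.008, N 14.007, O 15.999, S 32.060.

First, the molecular formula is C9H16Cl2 (counting implicit H from valence).
  C: 9 × 12.011 = 108.099
  Cl: 2 × 35.450 = 70.900
  H: 16 × 1.008 = 16.128
Sum: 9×12.011 + 2×35.450 + 16×1.008 = 195.127 → 195.13 g/mol.

195.13 g/mol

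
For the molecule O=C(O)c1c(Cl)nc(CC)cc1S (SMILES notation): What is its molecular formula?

Walk through each heavy atom and fill implicit hydrogens from standard valence (C 4, N 3, O 2, S 2, halogen 1); for lowercase aromatic atoms, an aromatic c carries 1 H when it has two neighbours and 0 H with three, and aromatic n carries 0 H:
  atom 1: O, bond orders sum to 2 (valence 2) → 0 H
  atom 2: C, bond orders sum to 4 (valence 4) → 0 H
  atom 3: O, bond orders sum to 1 (valence 2) → 1 H
  atom 4: aromatic c, 3 neighbours → 0 H
  atom 5: aromatic c, 3 neighbours → 0 H
  atom 6: Cl (halogen, monovalent) → 0 H
  atom 7: aromatic n, 2 neighbours → 0 H
  atom 8: aromatic c, 3 neighbours → 0 H
  atom 9: C, bond orders sum to 2 (valence 4) → 2 H
  atom 10: C, bond orders sum to 1 (valence 4) → 3 H
  atom 11: aromatic c, 2 neighbours → 1 H
  atom 12: aromatic c, 3 neighbours → 0 H
  atom 13: S, bond orders sum to 1 (valence 2) → 1 H
Totals → C:8, H:8, Cl:1, N:1, O:2, S:1.
In Hill order: C8H8ClNO2S.

C8H8ClNO2S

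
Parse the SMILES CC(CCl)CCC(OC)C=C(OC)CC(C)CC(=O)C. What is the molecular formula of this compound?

C16H29ClO3

Walk through each heavy atom and fill implicit hydrogens from standard valence (C 4, N 3, O 2, S 2, halogen 1):
  atom 1: C, bond orders sum to 1 (valence 4) → 3 H
  atom 2: C, bond orders sum to 3 (valence 4) → 1 H
  atom 3: C, bond orders sum to 2 (valence 4) → 2 H
  atom 4: Cl (halogen, monovalent) → 0 H
  atom 5: C, bond orders sum to 2 (valence 4) → 2 H
  atom 6: C, bond orders sum to 2 (valence 4) → 2 H
  atom 7: C, bond orders sum to 3 (valence 4) → 1 H
  atom 8: O, bond orders sum to 2 (valence 2) → 0 H
  atom 9: C, bond orders sum to 1 (valence 4) → 3 H
  atom 10: C, bond orders sum to 3 (valence 4) → 1 H
  atom 11: C, bond orders sum to 4 (valence 4) → 0 H
  atom 12: O, bond orders sum to 2 (valence 2) → 0 H
  atom 13: C, bond orders sum to 1 (valence 4) → 3 H
  atom 14: C, bond orders sum to 2 (valence 4) → 2 H
  atom 15: C, bond orders sum to 3 (valence 4) → 1 H
  atom 16: C, bond orders sum to 1 (valence 4) → 3 H
  atom 17: C, bond orders sum to 2 (valence 4) → 2 H
  atom 18: C, bond orders sum to 4 (valence 4) → 0 H
  atom 19: O, bond orders sum to 2 (valence 2) → 0 H
  atom 20: C, bond orders sum to 1 (valence 4) → 3 H
Totals → C:16, H:29, Cl:1, O:3.
In Hill order: C16H29ClO3.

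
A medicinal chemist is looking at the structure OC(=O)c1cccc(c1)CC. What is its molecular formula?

C9H10O2

Walk through each heavy atom and fill implicit hydrogens from standard valence (C 4, N 3, O 2, S 2, halogen 1); for lowercase aromatic atoms, an aromatic c carries 1 H when it has two neighbours and 0 H with three, and aromatic n carries 0 H:
  atom 1: O, bond orders sum to 1 (valence 2) → 1 H
  atom 2: C, bond orders sum to 4 (valence 4) → 0 H
  atom 3: O, bond orders sum to 2 (valence 2) → 0 H
  atom 4: aromatic c, 3 neighbours → 0 H
  atom 5: aromatic c, 2 neighbours → 1 H
  atom 6: aromatic c, 2 neighbours → 1 H
  atom 7: aromatic c, 2 neighbours → 1 H
  atom 8: aromatic c, 3 neighbours → 0 H
  atom 9: aromatic c, 2 neighbours → 1 H
  atom 10: C, bond orders sum to 2 (valence 4) → 2 H
  atom 11: C, bond orders sum to 1 (valence 4) → 3 H
Totals → C:9, H:10, O:2.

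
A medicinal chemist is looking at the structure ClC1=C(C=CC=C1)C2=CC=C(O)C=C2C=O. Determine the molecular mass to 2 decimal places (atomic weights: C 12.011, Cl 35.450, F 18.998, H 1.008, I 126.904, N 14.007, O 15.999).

First, the molecular formula is C13H9ClO2 (counting implicit H from valence).
  C: 13 × 12.011 = 156.143
  Cl: 1 × 35.450 = 35.450
  H: 9 × 1.008 = 9.072
  O: 2 × 15.999 = 31.998
Sum: 13×12.011 + 1×35.450 + 9×1.008 + 2×15.999 = 232.663 → 232.66 g/mol.

232.66 g/mol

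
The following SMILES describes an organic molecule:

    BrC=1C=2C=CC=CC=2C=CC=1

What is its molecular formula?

Walk through each heavy atom and fill implicit hydrogens from standard valence (C 4, N 3, O 2, S 2, halogen 1):
  atom 1: Br (halogen, monovalent) → 0 H
  atom 2: C, bond orders sum to 4 (valence 4) → 0 H
  atom 3: C, bond orders sum to 4 (valence 4) → 0 H
  atom 4: C, bond orders sum to 3 (valence 4) → 1 H
  atom 5: C, bond orders sum to 3 (valence 4) → 1 H
  atom 6: C, bond orders sum to 3 (valence 4) → 1 H
  atom 7: C, bond orders sum to 3 (valence 4) → 1 H
  atom 8: C, bond orders sum to 4 (valence 4) → 0 H
  atom 9: C, bond orders sum to 3 (valence 4) → 1 H
  atom 10: C, bond orders sum to 3 (valence 4) → 1 H
  atom 11: C, bond orders sum to 3 (valence 4) → 1 H
Totals → C:10, H:7, Br:1.
In Hill order: C10H7Br.

C10H7Br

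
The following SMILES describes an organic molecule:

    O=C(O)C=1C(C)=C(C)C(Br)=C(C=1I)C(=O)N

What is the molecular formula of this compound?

Walk through each heavy atom and fill implicit hydrogens from standard valence (C 4, N 3, O 2, S 2, halogen 1):
  atom 1: O, bond orders sum to 2 (valence 2) → 0 H
  atom 2: C, bond orders sum to 4 (valence 4) → 0 H
  atom 3: O, bond orders sum to 1 (valence 2) → 1 H
  atom 4: C, bond orders sum to 4 (valence 4) → 0 H
  atom 5: C, bond orders sum to 4 (valence 4) → 0 H
  atom 6: C, bond orders sum to 1 (valence 4) → 3 H
  atom 7: C, bond orders sum to 4 (valence 4) → 0 H
  atom 8: C, bond orders sum to 1 (valence 4) → 3 H
  atom 9: C, bond orders sum to 4 (valence 4) → 0 H
  atom 10: Br (halogen, monovalent) → 0 H
  atom 11: C, bond orders sum to 4 (valence 4) → 0 H
  atom 12: C, bond orders sum to 4 (valence 4) → 0 H
  atom 13: I (halogen, monovalent) → 0 H
  atom 14: C, bond orders sum to 4 (valence 4) → 0 H
  atom 15: O, bond orders sum to 2 (valence 2) → 0 H
  atom 16: N, bond orders sum to 1 (valence 3) → 2 H
Totals → C:10, H:9, Br:1, I:1, N:1, O:3.

C10H9BrINO3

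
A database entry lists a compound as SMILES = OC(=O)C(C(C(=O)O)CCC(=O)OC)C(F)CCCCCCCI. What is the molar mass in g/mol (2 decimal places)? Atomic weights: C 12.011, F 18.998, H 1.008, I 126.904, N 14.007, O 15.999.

460.28 g/mol

First, the molecular formula is C16H26FIO6 (counting implicit H from valence).
  C: 16 × 12.011 = 192.176
  F: 1 × 18.998 = 18.998
  H: 26 × 1.008 = 26.208
  I: 1 × 126.904 = 126.904
  O: 6 × 15.999 = 95.994
Sum: 16×12.011 + 1×18.998 + 26×1.008 + 1×126.904 + 6×15.999 = 460.280 → 460.28 g/mol.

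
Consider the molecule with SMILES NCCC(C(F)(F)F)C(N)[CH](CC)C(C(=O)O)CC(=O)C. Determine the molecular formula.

Walk through each heavy atom and fill implicit hydrogens from standard valence (C 4, N 3, O 2, S 2, halogen 1):
  atom 1: N, bond orders sum to 1 (valence 3) → 2 H
  atom 2: C, bond orders sum to 2 (valence 4) → 2 H
  atom 3: C, bond orders sum to 2 (valence 4) → 2 H
  atom 4: C, bond orders sum to 3 (valence 4) → 1 H
  atom 5: C, bond orders sum to 4 (valence 4) → 0 H
  atom 6: F (halogen, monovalent) → 0 H
  atom 7: F (halogen, monovalent) → 0 H
  atom 8: F (halogen, monovalent) → 0 H
  atom 9: C, bond orders sum to 3 (valence 4) → 1 H
  atom 10: N, bond orders sum to 1 (valence 3) → 2 H
  atom 11: C with explicit H count 1
  atom 12: C, bond orders sum to 2 (valence 4) → 2 H
  atom 13: C, bond orders sum to 1 (valence 4) → 3 H
  atom 14: C, bond orders sum to 3 (valence 4) → 1 H
  atom 15: C, bond orders sum to 4 (valence 4) → 0 H
  atom 16: O, bond orders sum to 2 (valence 2) → 0 H
  atom 17: O, bond orders sum to 1 (valence 2) → 1 H
  atom 18: C, bond orders sum to 2 (valence 4) → 2 H
  atom 19: C, bond orders sum to 4 (valence 4) → 0 H
  atom 20: O, bond orders sum to 2 (valence 2) → 0 H
  atom 21: C, bond orders sum to 1 (valence 4) → 3 H
Totals → C:13, H:23, F:3, N:2, O:3.

C13H23F3N2O3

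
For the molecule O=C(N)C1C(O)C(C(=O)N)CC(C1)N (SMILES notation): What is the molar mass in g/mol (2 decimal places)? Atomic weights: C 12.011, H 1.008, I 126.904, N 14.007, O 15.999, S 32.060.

First, the molecular formula is C8H15N3O3 (counting implicit H from valence).
  C: 8 × 12.011 = 96.088
  H: 15 × 1.008 = 15.120
  N: 3 × 14.007 = 42.021
  O: 3 × 15.999 = 47.997
Sum: 8×12.011 + 15×1.008 + 3×14.007 + 3×15.999 = 201.226 → 201.23 g/mol.

201.23 g/mol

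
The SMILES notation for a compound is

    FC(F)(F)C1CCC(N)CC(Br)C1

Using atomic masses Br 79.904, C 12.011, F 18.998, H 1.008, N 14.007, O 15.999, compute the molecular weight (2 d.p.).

First, the molecular formula is C8H13BrF3N (counting implicit H from valence).
  Br: 1 × 79.904 = 79.904
  C: 8 × 12.011 = 96.088
  F: 3 × 18.998 = 56.994
  H: 13 × 1.008 = 13.104
  N: 1 × 14.007 = 14.007
Sum: 1×79.904 + 8×12.011 + 3×18.998 + 13×1.008 + 1×14.007 = 260.097 → 260.10 g/mol.

260.10 g/mol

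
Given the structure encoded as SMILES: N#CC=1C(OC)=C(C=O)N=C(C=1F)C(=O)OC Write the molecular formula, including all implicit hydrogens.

Walk through each heavy atom and fill implicit hydrogens from standard valence (C 4, N 3, O 2, S 2, halogen 1):
  atom 1: N, bond orders sum to 3 (valence 3) → 0 H
  atom 2: C, bond orders sum to 4 (valence 4) → 0 H
  atom 3: C, bond orders sum to 4 (valence 4) → 0 H
  atom 4: C, bond orders sum to 4 (valence 4) → 0 H
  atom 5: O, bond orders sum to 2 (valence 2) → 0 H
  atom 6: C, bond orders sum to 1 (valence 4) → 3 H
  atom 7: C, bond orders sum to 4 (valence 4) → 0 H
  atom 8: C, bond orders sum to 3 (valence 4) → 1 H
  atom 9: O, bond orders sum to 2 (valence 2) → 0 H
  atom 10: N, bond orders sum to 3 (valence 3) → 0 H
  atom 11: C, bond orders sum to 4 (valence 4) → 0 H
  atom 12: C, bond orders sum to 4 (valence 4) → 0 H
  atom 13: F (halogen, monovalent) → 0 H
  atom 14: C, bond orders sum to 4 (valence 4) → 0 H
  atom 15: O, bond orders sum to 2 (valence 2) → 0 H
  atom 16: O, bond orders sum to 2 (valence 2) → 0 H
  atom 17: C, bond orders sum to 1 (valence 4) → 3 H
Totals → C:10, H:7, F:1, N:2, O:4.
In Hill order: C10H7FN2O4.

C10H7FN2O4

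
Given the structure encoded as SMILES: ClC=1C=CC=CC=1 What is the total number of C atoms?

Count every carbon token in the SMILES (each C, including those in ring-closure positions and inside branches).
Carbon count: 6.

6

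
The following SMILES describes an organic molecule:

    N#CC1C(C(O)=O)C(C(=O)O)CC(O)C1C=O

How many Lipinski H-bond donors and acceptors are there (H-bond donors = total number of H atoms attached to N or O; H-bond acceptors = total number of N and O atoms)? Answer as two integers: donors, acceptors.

Donors: find every N or O and count the H atoms it carries.
  atom 1 (N): bond orders sum to 3 → 0 H
  atom 6 (O): bond orders sum to 1 → 1 H
  atom 7 (O): bond orders sum to 2 → 0 H
  atom 10 (O): bond orders sum to 2 → 0 H
  atom 11 (O): bond orders sum to 1 → 1 H
  atom 14 (O): bond orders sum to 1 → 1 H
  atom 17 (O): bond orders sum to 2 → 0 H
Lipinski HBD = 3.
Acceptors: N atoms = 1, O atoms = 6 → HBA = 7.

3, 7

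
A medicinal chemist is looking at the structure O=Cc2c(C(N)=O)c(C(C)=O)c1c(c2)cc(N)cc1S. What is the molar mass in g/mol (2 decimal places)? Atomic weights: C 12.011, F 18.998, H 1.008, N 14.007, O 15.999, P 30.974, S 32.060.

288.32 g/mol

First, the molecular formula is C14H12N2O3S (counting implicit H from valence).
  C: 14 × 12.011 = 168.154
  H: 12 × 1.008 = 12.096
  N: 2 × 14.007 = 28.014
  O: 3 × 15.999 = 47.997
  S: 1 × 32.060 = 32.060
Sum: 14×12.011 + 12×1.008 + 2×14.007 + 3×15.999 + 1×32.060 = 288.321 → 288.32 g/mol.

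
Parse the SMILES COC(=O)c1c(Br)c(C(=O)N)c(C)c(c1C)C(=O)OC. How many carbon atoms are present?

Count every carbon token in the SMILES (each C, including those in ring-closure positions and inside branches).
Carbon count: 13.

13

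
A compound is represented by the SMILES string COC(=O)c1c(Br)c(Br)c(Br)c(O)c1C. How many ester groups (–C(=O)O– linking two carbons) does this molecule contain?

1

The ester motif appears at heavy-atom position 3 in the SMILES.
Other groups present: 1 hydroxyl.
Ester count: 1.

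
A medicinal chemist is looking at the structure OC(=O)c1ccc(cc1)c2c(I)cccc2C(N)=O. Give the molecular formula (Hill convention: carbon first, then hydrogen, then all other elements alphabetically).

C14H10INO3

Walk through each heavy atom and fill implicit hydrogens from standard valence (C 4, N 3, O 2, S 2, halogen 1); for lowercase aromatic atoms, an aromatic c carries 1 H when it has two neighbours and 0 H with three, and aromatic n carries 0 H:
  atom 1: O, bond orders sum to 1 (valence 2) → 1 H
  atom 2: C, bond orders sum to 4 (valence 4) → 0 H
  atom 3: O, bond orders sum to 2 (valence 2) → 0 H
  atom 4: aromatic c, 3 neighbours → 0 H
  atom 5: aromatic c, 2 neighbours → 1 H
  atom 6: aromatic c, 2 neighbours → 1 H
  atom 7: aromatic c, 3 neighbours → 0 H
  atom 8: aromatic c, 2 neighbours → 1 H
  atom 9: aromatic c, 2 neighbours → 1 H
  atom 10: aromatic c, 3 neighbours → 0 H
  atom 11: aromatic c, 3 neighbours → 0 H
  atom 12: I (halogen, monovalent) → 0 H
  atom 13: aromatic c, 2 neighbours → 1 H
  atom 14: aromatic c, 2 neighbours → 1 H
  atom 15: aromatic c, 2 neighbours → 1 H
  atom 16: aromatic c, 3 neighbours → 0 H
  atom 17: C, bond orders sum to 4 (valence 4) → 0 H
  atom 18: N, bond orders sum to 1 (valence 3) → 2 H
  atom 19: O, bond orders sum to 2 (valence 2) → 0 H
Totals → C:14, H:10, I:1, N:1, O:3.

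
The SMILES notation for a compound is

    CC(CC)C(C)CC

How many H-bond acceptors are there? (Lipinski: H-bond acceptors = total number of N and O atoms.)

0

N atoms: 0; O atoms: 0.
Lipinski HBA = 0 + 0 = 0.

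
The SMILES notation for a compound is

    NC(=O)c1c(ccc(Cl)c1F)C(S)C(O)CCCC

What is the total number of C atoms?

Count every carbon token in the SMILES (each C, including those in ring-closure positions and inside branches).
Carbon count: 13.

13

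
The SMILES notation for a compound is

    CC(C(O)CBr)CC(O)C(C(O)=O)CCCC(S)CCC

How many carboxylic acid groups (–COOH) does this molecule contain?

The carboxylic acid motif appears at heavy-atom position 11 in the SMILES.
Other groups present: 2 hydroxyl, 1 thiol.
Carboxylic acid count: 1.

1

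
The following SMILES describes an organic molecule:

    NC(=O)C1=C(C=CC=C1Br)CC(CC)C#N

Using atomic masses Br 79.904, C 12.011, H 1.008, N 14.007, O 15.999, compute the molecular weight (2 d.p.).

281.15 g/mol

First, the molecular formula is C12H13BrN2O (counting implicit H from valence).
  Br: 1 × 79.904 = 79.904
  C: 12 × 12.011 = 144.132
  H: 13 × 1.008 = 13.104
  N: 2 × 14.007 = 28.014
  O: 1 × 15.999 = 15.999
Sum: 1×79.904 + 12×12.011 + 13×1.008 + 2×14.007 + 1×15.999 = 281.153 → 281.15 g/mol.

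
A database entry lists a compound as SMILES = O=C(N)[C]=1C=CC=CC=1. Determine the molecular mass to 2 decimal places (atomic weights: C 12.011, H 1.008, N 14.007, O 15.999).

First, the molecular formula is C7H7NO (counting implicit H from valence).
  C: 7 × 12.011 = 84.077
  H: 7 × 1.008 = 7.056
  N: 1 × 14.007 = 14.007
  O: 1 × 15.999 = 15.999
Sum: 7×12.011 + 7×1.008 + 1×14.007 + 1×15.999 = 121.139 → 121.14 g/mol.

121.14 g/mol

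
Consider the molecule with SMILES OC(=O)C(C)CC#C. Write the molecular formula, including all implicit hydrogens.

C6H8O2

Walk through each heavy atom and fill implicit hydrogens from standard valence (C 4, N 3, O 2, S 2, halogen 1):
  atom 1: O, bond orders sum to 1 (valence 2) → 1 H
  atom 2: C, bond orders sum to 4 (valence 4) → 0 H
  atom 3: O, bond orders sum to 2 (valence 2) → 0 H
  atom 4: C, bond orders sum to 3 (valence 4) → 1 H
  atom 5: C, bond orders sum to 1 (valence 4) → 3 H
  atom 6: C, bond orders sum to 2 (valence 4) → 2 H
  atom 7: C, bond orders sum to 4 (valence 4) → 0 H
  atom 8: C, bond orders sum to 3 (valence 4) → 1 H
Totals → C:6, H:8, O:2.
In Hill order: C6H8O2.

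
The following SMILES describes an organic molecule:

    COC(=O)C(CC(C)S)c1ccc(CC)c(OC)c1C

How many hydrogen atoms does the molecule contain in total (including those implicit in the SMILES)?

24

Walk through each heavy atom and fill implicit hydrogens from standard valence (C 4, N 3, O 2, S 2, halogen 1); for lowercase aromatic atoms, an aromatic c carries 1 H when it has two neighbours and 0 H with three, and aromatic n carries 0 H:
  atom 1: C, bond orders sum to 1 (valence 4) → 3 H
  atom 2: O, bond orders sum to 2 (valence 2) → 0 H
  atom 3: C, bond orders sum to 4 (valence 4) → 0 H
  atom 4: O, bond orders sum to 2 (valence 2) → 0 H
  atom 5: C, bond orders sum to 3 (valence 4) → 1 H
  atom 6: C, bond orders sum to 2 (valence 4) → 2 H
  atom 7: C, bond orders sum to 3 (valence 4) → 1 H
  atom 8: C, bond orders sum to 1 (valence 4) → 3 H
  atom 9: S, bond orders sum to 1 (valence 2) → 1 H
  atom 10: aromatic c, 3 neighbours → 0 H
  atom 11: aromatic c, 2 neighbours → 1 H
  atom 12: aromatic c, 2 neighbours → 1 H
  atom 13: aromatic c, 3 neighbours → 0 H
  atom 14: C, bond orders sum to 2 (valence 4) → 2 H
  atom 15: C, bond orders sum to 1 (valence 4) → 3 H
  atom 16: aromatic c, 3 neighbours → 0 H
  atom 17: O, bond orders sum to 2 (valence 2) → 0 H
  atom 18: C, bond orders sum to 1 (valence 4) → 3 H
  atom 19: aromatic c, 3 neighbours → 0 H
  atom 20: C, bond orders sum to 1 (valence 4) → 3 H
Total hydrogens: 24.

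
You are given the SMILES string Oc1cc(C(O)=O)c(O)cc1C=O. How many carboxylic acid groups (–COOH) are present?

1

The carboxylic acid motif appears at heavy-atom position 5 in the SMILES.
Other groups present: 1 aldehyde, 2 hydroxyl.
Carboxylic acid count: 1.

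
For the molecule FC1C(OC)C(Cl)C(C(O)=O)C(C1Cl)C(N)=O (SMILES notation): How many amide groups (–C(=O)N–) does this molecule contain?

The amide motif appears at heavy-atom position 15 in the SMILES.
Other groups present: 1 carboxylic acid, 1 ether.
Amide count: 1.

1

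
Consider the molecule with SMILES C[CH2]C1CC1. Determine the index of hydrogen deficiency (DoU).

Molecular formula: C5H10.
DoU = (2C + 2 + N − H − X) / 2, where X is the halogen count and O/S are ignored.
    = (2·5 + 2 + 0 − 10 − 0) / 2 = 2 / 2 = 1.

1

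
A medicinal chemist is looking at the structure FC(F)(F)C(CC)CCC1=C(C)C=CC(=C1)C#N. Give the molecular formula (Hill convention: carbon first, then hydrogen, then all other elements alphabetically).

C14H16F3N

Walk through each heavy atom and fill implicit hydrogens from standard valence (C 4, N 3, O 2, S 2, halogen 1):
  atom 1: F (halogen, monovalent) → 0 H
  atom 2: C, bond orders sum to 4 (valence 4) → 0 H
  atom 3: F (halogen, monovalent) → 0 H
  atom 4: F (halogen, monovalent) → 0 H
  atom 5: C, bond orders sum to 3 (valence 4) → 1 H
  atom 6: C, bond orders sum to 2 (valence 4) → 2 H
  atom 7: C, bond orders sum to 1 (valence 4) → 3 H
  atom 8: C, bond orders sum to 2 (valence 4) → 2 H
  atom 9: C, bond orders sum to 2 (valence 4) → 2 H
  atom 10: C, bond orders sum to 4 (valence 4) → 0 H
  atom 11: C, bond orders sum to 4 (valence 4) → 0 H
  atom 12: C, bond orders sum to 1 (valence 4) → 3 H
  atom 13: C, bond orders sum to 3 (valence 4) → 1 H
  atom 14: C, bond orders sum to 3 (valence 4) → 1 H
  atom 15: C, bond orders sum to 4 (valence 4) → 0 H
  atom 16: C, bond orders sum to 3 (valence 4) → 1 H
  atom 17: C, bond orders sum to 4 (valence 4) → 0 H
  atom 18: N, bond orders sum to 3 (valence 3) → 0 H
Totals → C:14, H:16, F:3, N:1.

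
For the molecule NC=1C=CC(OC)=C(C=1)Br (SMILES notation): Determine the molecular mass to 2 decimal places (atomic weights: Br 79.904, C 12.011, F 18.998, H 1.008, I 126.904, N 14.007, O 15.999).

First, the molecular formula is C7H8BrNO (counting implicit H from valence).
  Br: 1 × 79.904 = 79.904
  C: 7 × 12.011 = 84.077
  H: 8 × 1.008 = 8.064
  N: 1 × 14.007 = 14.007
  O: 1 × 15.999 = 15.999
Sum: 1×79.904 + 7×12.011 + 8×1.008 + 1×14.007 + 1×15.999 = 202.051 → 202.05 g/mol.

202.05 g/mol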